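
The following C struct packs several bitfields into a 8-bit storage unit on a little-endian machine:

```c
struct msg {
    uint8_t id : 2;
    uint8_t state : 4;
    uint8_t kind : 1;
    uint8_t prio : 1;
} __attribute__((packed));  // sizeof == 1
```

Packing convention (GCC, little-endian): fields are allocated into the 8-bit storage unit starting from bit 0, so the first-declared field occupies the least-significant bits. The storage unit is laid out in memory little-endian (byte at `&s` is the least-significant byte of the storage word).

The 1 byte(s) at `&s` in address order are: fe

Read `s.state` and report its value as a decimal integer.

15

[0]=0xfe (little-endian) → word 0xfe
id:2 @ bit 0 → (0xfe>>0)&0x3 = 0x2
state:4 @ bit 2 → (0xfe>>2)&0xf = 0xf  ←
kind:1 @ bit 6 → (0xfe>>6)&0x1 = 0x1
prio:1 @ bit 7 → (0xfe>>7)&0x1 = 0x1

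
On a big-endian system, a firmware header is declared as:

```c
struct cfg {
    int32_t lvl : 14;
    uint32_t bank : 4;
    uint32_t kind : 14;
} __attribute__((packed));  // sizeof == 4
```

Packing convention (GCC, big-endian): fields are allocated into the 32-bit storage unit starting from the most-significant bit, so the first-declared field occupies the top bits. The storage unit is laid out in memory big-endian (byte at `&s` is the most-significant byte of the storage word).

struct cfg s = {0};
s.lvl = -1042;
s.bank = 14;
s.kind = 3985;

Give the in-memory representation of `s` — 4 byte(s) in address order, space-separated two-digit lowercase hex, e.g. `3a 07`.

[18+:14] lvl=-1042 & 0x3fff = 0x3bee; word=0xefb80000
[14+:4] bank=14 & 0xf = 0xe; word=0xefbb8000
[0+:14] kind=3985 & 0x3fff = 0xf91; word=0xefbb8f91
word = 0xefbb8f91 → big-endian bytes:
  [0]=0xef  [1]=0xbb  [2]=0x8f  [3]=0x91

ef bb 8f 91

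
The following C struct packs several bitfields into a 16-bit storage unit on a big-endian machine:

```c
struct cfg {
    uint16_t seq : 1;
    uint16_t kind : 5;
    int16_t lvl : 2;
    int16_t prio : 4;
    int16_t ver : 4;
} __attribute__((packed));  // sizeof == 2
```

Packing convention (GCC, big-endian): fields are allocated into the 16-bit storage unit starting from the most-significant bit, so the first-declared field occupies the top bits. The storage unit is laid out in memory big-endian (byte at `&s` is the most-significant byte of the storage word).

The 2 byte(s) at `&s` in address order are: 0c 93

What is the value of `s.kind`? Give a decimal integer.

[0]=0x0c [1]=0x93 (big-endian) → word 0x0c93
seq [15+:1] = (word>>15) & 0x1 = 0
kind [10+:5] = (word>>10) & 0x1f = 3  ←
lvl [8+:2] = (word>>8) & 0x3 = 0
prio [4+:4] = (word>>4) & 0xf = 9
ver [0+:4] = (word>>0) & 0xf = 3

3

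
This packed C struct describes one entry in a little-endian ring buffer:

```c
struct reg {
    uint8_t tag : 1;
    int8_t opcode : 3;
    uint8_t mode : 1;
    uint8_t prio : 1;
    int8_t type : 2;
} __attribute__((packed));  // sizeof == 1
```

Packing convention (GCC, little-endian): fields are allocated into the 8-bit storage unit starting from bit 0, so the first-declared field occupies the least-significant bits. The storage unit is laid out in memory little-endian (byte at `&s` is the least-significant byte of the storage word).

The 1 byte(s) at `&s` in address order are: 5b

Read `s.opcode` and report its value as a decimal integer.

[0]=0x5b (little-endian) → word 0x5b
tag [0+:1] = (word>>0) & 0x1 = 1
opcode [1+:3] = (word>>1) & 0x7 = 5  ←
mode [4+:1] = (word>>4) & 0x1 = 1
prio [5+:1] = (word>>5) & 0x1 = 0
type [6+:2] = (word>>6) & 0x3 = 1
opcode signed 3b, MSB=1: 5 - 8 = -3

-3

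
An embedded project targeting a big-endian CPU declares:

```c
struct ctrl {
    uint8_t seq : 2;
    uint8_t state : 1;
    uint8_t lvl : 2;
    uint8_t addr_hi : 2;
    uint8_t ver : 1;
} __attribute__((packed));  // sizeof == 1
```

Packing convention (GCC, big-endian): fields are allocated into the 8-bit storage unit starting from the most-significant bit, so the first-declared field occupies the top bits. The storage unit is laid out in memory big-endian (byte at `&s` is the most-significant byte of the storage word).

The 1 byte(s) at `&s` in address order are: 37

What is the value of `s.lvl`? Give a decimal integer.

2

[0]=0x37 (big-endian) → word 0x37
seq [6+:2] = (word>>6) & 0x3 = 0
state [5+:1] = (word>>5) & 0x1 = 1
lvl [3+:2] = (word>>3) & 0x3 = 2  ←
addr_hi [1+:2] = (word>>1) & 0x3 = 3
ver [0+:1] = (word>>0) & 0x1 = 1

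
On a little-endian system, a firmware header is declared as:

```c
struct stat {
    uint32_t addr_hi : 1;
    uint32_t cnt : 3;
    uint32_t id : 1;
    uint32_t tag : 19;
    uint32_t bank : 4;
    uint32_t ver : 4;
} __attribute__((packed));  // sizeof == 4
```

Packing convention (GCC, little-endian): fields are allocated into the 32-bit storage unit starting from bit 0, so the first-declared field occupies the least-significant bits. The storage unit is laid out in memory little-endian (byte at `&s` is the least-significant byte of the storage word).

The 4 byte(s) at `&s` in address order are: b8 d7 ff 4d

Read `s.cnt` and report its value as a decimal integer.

4

[0]=0xb8 [1]=0xd7 [2]=0xff [3]=0x4d (little-endian) → word 0x4dffd7b8
addr_hi:1 @ bit 0 → (0x4dffd7b8>>0)&0x1 = 0x0
cnt:3 @ bit 1 → (0x4dffd7b8>>1)&0x7 = 0x4  ←
id:1 @ bit 4 → (0x4dffd7b8>>4)&0x1 = 0x1
tag:19 @ bit 5 → (0x4dffd7b8>>5)&0x7ffff = 0x7febd
bank:4 @ bit 24 → (0x4dffd7b8>>24)&0xf = 0xd
ver:4 @ bit 28 → (0x4dffd7b8>>28)&0xf = 0x4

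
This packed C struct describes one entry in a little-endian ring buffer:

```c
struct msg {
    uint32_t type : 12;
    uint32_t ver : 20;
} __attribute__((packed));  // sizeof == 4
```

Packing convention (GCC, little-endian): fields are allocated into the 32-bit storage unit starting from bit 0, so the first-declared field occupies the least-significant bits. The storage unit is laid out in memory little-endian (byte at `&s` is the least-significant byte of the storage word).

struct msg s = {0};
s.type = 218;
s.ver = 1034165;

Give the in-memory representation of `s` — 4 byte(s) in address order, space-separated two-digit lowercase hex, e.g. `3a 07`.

type:12 = 218 → 0xda << 0 → word 0x000000da
ver:20 = 1034165 → 0xfc7b5 << 12 → word 0xfc7b50da
word = 0xfc7b50da → little-endian bytes:
  [0]=0xda  [1]=0x50  [2]=0x7b  [3]=0xfc

da 50 7b fc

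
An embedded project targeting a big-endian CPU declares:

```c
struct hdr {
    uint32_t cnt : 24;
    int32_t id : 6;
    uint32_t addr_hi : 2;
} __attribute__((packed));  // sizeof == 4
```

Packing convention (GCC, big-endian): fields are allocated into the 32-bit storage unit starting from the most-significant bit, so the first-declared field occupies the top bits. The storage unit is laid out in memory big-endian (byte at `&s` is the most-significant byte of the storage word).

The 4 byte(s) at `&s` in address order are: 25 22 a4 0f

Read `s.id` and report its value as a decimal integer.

3

[0]=0x25 [1]=0x22 [2]=0xa4 [3]=0x0f (big-endian) → word 0x2522a40f
cnt:24 @ bit 8 → (0x2522a40f>>8)&0xffffff = 0x2522a4
id:6 @ bit 2 → (0x2522a40f>>2)&0x3f = 0x3  ←
addr_hi:2 @ bit 0 → (0x2522a40f>>0)&0x3 = 0x3
id signed 6b, MSB=0: value = 3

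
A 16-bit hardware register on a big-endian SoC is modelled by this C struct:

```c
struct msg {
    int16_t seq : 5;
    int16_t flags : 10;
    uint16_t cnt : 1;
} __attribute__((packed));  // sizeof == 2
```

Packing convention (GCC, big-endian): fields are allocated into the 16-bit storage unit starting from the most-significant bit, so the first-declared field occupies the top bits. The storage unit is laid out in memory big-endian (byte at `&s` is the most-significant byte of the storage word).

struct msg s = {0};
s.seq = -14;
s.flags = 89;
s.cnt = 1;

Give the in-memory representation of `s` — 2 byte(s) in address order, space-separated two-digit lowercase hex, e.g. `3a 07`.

90 b3

seq:5 = -14 → 0x12 << 11 → word 0x9000
flags:10 = 89 → 0x59 << 1 → word 0x90b2
cnt:1 = 1 → 0x1 << 0 → word 0x90b3
word = 0x90b3 → big-endian bytes:
  [0]=0x90  [1]=0xb3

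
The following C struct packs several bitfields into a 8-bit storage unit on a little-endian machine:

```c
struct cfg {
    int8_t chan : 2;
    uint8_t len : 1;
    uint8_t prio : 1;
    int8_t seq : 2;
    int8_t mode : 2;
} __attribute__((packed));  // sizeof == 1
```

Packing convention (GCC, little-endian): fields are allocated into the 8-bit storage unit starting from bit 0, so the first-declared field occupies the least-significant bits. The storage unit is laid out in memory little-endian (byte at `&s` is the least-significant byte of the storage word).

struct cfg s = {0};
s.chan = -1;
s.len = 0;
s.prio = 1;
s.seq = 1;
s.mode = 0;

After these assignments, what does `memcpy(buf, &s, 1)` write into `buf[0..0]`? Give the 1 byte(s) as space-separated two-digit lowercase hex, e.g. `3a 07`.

1b

chan (2b) val=-1 bits=0x3 at bit 0: 0x03
len (1b) val=0 bits=0x0 at bit 2: 0x03
prio (1b) val=1 bits=0x1 at bit 3: 0x0b
seq (2b) val=1 bits=0x1 at bit 4: 0x1b
mode (2b) val=0 bits=0x0 at bit 6: 0x1b
word = 0x1b → little-endian bytes:
  [0]=0x1b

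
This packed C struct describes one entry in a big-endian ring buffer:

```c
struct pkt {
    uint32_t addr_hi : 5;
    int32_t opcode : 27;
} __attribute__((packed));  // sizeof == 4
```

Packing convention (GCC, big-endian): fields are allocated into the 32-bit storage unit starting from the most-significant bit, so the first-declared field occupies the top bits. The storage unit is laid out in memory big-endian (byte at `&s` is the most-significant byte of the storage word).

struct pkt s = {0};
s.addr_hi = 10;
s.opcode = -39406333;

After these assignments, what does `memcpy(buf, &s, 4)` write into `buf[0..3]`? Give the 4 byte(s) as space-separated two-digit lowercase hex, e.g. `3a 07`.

addr_hi (5b) val=10 bits=0xa at bit 27: 0x50000000
opcode (27b) val=-39406333 bits=0x5a6b503 at bit 0: 0x55a6b503
word = 0x55a6b503 → big-endian bytes:
  [0]=0x55  [1]=0xa6  [2]=0xb5  [3]=0x03

55 a6 b5 03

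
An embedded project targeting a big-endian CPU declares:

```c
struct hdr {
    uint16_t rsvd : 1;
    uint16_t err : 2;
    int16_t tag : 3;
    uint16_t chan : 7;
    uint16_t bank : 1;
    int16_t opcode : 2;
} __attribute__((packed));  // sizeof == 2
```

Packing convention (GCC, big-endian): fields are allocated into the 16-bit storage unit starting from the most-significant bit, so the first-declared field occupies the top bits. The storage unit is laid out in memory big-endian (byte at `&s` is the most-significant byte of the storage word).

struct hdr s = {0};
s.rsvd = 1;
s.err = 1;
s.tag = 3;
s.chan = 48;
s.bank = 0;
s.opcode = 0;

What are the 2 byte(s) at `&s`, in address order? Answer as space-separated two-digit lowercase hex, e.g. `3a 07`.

ad 80

[15+:1] rsvd=1 & 0x1 = 0x1; word=0x8000
[13+:2] err=1 & 0x3 = 0x1; word=0xa000
[10+:3] tag=3 & 0x7 = 0x3; word=0xac00
[3+:7] chan=48 & 0x7f = 0x30; word=0xad80
[2+:1] bank=0 & 0x1 = 0x0; word=0xad80
[0+:2] opcode=0 & 0x3 = 0x0; word=0xad80
word = 0xad80 → big-endian bytes:
  [0]=0xad  [1]=0x80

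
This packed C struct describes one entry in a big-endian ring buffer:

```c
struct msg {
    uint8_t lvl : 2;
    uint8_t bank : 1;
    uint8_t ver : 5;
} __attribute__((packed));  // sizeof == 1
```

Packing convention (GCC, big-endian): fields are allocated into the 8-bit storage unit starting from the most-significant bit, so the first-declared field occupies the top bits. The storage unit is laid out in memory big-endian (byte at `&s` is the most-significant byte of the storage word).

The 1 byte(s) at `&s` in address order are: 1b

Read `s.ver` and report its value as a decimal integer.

27

[0]=0x1b (big-endian) → word 0x1b
lvl [6+:2] = (word>>6) & 0x3 = 0
bank [5+:1] = (word>>5) & 0x1 = 0
ver [0+:5] = (word>>0) & 0x1f = 27  ←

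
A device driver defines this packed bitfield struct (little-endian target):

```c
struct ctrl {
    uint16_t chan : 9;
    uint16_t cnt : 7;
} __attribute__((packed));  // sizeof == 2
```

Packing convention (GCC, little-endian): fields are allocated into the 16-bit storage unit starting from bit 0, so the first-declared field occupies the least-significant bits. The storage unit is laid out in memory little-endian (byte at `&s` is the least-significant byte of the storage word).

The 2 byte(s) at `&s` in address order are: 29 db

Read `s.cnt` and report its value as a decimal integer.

[0]=0x29 [1]=0xdb (little-endian) → word 0xdb29
chan:9 @ bit 0 → (0xdb29>>0)&0x1ff = 0x129
cnt:7 @ bit 9 → (0xdb29>>9)&0x7f = 0x6d  ←

109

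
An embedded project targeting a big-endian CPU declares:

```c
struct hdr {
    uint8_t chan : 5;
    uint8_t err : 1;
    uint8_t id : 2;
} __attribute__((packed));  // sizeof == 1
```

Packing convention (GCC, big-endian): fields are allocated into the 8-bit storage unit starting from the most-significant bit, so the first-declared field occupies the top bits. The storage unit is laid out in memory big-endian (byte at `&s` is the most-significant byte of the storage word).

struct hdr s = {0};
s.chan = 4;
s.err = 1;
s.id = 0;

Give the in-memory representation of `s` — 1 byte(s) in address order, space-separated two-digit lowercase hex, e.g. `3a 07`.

chan (5b) val=4 bits=0x4 at bit 3: 0x20
err (1b) val=1 bits=0x1 at bit 2: 0x24
id (2b) val=0 bits=0x0 at bit 0: 0x24
word = 0x24 → big-endian bytes:
  [0]=0x24

24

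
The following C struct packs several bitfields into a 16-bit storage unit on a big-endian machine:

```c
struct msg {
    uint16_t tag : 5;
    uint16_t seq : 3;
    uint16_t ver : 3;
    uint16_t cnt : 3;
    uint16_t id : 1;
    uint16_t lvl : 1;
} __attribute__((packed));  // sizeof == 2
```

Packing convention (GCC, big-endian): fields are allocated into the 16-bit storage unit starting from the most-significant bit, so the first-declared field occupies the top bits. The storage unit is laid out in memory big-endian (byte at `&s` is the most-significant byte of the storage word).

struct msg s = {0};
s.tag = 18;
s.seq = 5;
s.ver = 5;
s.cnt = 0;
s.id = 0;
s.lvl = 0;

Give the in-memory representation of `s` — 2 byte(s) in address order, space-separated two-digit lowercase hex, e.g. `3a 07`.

95 a0

tag (5b) val=18 bits=0x12 at bit 11: 0x9000
seq (3b) val=5 bits=0x5 at bit 8: 0x9500
ver (3b) val=5 bits=0x5 at bit 5: 0x95a0
cnt (3b) val=0 bits=0x0 at bit 2: 0x95a0
id (1b) val=0 bits=0x0 at bit 1: 0x95a0
lvl (1b) val=0 bits=0x0 at bit 0: 0x95a0
word = 0x95a0 → big-endian bytes:
  [0]=0x95  [1]=0xa0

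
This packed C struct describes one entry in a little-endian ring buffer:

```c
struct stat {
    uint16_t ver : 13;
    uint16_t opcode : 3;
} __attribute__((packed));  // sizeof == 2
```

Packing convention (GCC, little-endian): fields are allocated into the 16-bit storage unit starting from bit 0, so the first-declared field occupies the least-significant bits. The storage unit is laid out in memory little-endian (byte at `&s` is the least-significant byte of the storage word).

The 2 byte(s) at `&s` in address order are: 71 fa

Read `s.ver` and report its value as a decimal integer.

6769

[0]=0x71 [1]=0xfa (little-endian) → word 0xfa71
ver:13 @ bit 0 → (0xfa71>>0)&0x1fff = 0x1a71  ←
opcode:3 @ bit 13 → (0xfa71>>13)&0x7 = 0x7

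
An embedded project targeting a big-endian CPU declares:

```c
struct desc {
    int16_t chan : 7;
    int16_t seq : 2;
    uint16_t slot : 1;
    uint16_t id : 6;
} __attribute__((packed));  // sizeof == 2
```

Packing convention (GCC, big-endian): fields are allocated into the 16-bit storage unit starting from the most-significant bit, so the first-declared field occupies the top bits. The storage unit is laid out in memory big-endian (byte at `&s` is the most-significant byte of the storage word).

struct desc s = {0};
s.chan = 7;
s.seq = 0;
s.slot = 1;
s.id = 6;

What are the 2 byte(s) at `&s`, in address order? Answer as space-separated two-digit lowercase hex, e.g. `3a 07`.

chan:7 = 7 → 0x7 << 9 → word 0x0e00
seq:2 = 0 → 0x0 << 7 → word 0x0e00
slot:1 = 1 → 0x1 << 6 → word 0x0e40
id:6 = 6 → 0x6 << 0 → word 0x0e46
word = 0x0e46 → big-endian bytes:
  [0]=0x0e  [1]=0x46

0e 46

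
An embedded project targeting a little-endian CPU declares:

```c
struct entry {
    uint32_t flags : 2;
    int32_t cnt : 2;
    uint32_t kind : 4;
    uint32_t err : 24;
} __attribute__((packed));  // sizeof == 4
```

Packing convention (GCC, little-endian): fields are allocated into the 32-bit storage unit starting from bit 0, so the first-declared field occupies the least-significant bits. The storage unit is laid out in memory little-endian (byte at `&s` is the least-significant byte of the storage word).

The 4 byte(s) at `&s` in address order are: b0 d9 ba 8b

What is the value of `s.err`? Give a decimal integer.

9157337

[0]=0xb0 [1]=0xd9 [2]=0xba [3]=0x8b (little-endian) → word 0x8bbad9b0
flags:2 @ bit 0 → (0x8bbad9b0>>0)&0x3 = 0x0
cnt:2 @ bit 2 → (0x8bbad9b0>>2)&0x3 = 0x0
kind:4 @ bit 4 → (0x8bbad9b0>>4)&0xf = 0xb
err:24 @ bit 8 → (0x8bbad9b0>>8)&0xffffff = 0x8bbad9  ←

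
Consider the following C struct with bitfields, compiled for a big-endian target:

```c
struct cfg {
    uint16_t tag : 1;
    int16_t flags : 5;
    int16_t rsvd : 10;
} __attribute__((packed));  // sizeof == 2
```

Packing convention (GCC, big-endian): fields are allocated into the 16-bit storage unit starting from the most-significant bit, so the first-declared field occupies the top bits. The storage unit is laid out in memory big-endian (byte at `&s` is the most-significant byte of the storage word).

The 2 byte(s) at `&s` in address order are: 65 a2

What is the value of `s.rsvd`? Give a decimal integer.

418

[0]=0x65 [1]=0xa2 (big-endian) → word 0x65a2
tag:1 @ bit 15 → (0x65a2>>15)&0x1 = 0x0
flags:5 @ bit 10 → (0x65a2>>10)&0x1f = 0x19
rsvd:10 @ bit 0 → (0x65a2>>0)&0x3ff = 0x1a2  ←
rsvd signed 10b, MSB=0: value = 418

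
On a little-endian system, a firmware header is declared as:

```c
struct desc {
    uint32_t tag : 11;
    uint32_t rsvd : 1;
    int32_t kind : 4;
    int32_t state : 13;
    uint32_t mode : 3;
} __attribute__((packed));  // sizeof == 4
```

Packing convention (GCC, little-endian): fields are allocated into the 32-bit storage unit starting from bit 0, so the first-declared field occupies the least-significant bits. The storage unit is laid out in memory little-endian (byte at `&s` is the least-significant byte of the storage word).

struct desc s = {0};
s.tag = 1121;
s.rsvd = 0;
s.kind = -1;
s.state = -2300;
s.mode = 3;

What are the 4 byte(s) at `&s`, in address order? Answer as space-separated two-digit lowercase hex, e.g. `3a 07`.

61 f4 04 77

tag (11b) val=1121 bits=0x461 at bit 0: 0x00000461
rsvd (1b) val=0 bits=0x0 at bit 11: 0x00000461
kind (4b) val=-1 bits=0xf at bit 12: 0x0000f461
state (13b) val=-2300 bits=0x1704 at bit 16: 0x1704f461
mode (3b) val=3 bits=0x3 at bit 29: 0x7704f461
word = 0x7704f461 → little-endian bytes:
  [0]=0x61  [1]=0xf4  [2]=0x04  [3]=0x77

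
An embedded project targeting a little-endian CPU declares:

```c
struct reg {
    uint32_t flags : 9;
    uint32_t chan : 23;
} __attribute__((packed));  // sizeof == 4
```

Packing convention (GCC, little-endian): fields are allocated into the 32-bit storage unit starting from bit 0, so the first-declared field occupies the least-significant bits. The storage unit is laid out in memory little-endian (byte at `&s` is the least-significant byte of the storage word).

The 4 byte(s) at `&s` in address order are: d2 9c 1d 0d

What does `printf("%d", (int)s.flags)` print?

[0]=0xd2 [1]=0x9c [2]=0x1d [3]=0x0d (little-endian) → word 0x0d1d9cd2
flags [0+:9] = (word>>0) & 0x1ff = 210  ←
chan [9+:23] = (word>>9) & 0x7fffff = 429774

210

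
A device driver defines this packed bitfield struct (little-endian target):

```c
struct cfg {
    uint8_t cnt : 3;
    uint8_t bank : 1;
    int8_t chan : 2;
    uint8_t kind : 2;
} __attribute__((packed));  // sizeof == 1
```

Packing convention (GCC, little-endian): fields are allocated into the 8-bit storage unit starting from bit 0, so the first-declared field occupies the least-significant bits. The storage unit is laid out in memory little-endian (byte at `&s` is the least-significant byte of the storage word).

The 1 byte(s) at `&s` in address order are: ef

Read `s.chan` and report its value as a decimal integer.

-2

[0]=0xef (little-endian) → word 0xef
cnt [0+:3] = (word>>0) & 0x7 = 7
bank [3+:1] = (word>>3) & 0x1 = 1
chan [4+:2] = (word>>4) & 0x3 = 2  ←
kind [6+:2] = (word>>6) & 0x3 = 3
chan signed 2b, MSB=1: 2 - 4 = -2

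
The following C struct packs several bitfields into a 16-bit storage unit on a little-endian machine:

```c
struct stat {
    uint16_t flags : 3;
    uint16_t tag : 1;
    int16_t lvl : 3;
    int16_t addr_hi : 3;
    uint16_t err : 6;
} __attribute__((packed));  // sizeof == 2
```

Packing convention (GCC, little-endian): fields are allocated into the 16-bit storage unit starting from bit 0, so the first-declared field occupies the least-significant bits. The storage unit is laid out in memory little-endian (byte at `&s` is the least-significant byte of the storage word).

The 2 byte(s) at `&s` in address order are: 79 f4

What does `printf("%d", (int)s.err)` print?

61

[0]=0x79 [1]=0xf4 (little-endian) → word 0xf479
flags:3 @ bit 0 → (0xf479>>0)&0x7 = 0x1
tag:1 @ bit 3 → (0xf479>>3)&0x1 = 0x1
lvl:3 @ bit 4 → (0xf479>>4)&0x7 = 0x7
addr_hi:3 @ bit 7 → (0xf479>>7)&0x7 = 0x0
err:6 @ bit 10 → (0xf479>>10)&0x3f = 0x3d  ←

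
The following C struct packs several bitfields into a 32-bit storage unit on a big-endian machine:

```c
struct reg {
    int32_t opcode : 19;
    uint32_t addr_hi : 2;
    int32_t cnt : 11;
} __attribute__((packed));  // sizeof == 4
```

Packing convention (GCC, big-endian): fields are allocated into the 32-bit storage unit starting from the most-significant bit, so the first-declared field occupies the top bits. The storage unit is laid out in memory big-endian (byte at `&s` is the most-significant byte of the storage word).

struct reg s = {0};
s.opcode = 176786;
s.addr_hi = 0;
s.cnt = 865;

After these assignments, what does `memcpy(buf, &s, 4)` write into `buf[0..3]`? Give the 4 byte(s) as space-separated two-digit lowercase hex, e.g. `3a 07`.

56 52 43 61

opcode:19 = 176786 → 0x2b292 << 13 → word 0x56524000
addr_hi:2 = 0 → 0x0 << 11 → word 0x56524000
cnt:11 = 865 → 0x361 << 0 → word 0x56524361
word = 0x56524361 → big-endian bytes:
  [0]=0x56  [1]=0x52  [2]=0x43  [3]=0x61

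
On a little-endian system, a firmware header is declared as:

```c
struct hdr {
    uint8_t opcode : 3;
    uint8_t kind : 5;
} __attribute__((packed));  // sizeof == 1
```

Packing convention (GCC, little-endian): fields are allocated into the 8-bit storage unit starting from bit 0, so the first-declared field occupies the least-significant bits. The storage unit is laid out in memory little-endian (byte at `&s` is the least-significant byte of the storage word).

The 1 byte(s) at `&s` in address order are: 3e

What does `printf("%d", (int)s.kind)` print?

[0]=0x3e (little-endian) → word 0x3e
opcode:3 @ bit 0 → (0x3e>>0)&0x7 = 0x6
kind:5 @ bit 3 → (0x3e>>3)&0x1f = 0x7  ←

7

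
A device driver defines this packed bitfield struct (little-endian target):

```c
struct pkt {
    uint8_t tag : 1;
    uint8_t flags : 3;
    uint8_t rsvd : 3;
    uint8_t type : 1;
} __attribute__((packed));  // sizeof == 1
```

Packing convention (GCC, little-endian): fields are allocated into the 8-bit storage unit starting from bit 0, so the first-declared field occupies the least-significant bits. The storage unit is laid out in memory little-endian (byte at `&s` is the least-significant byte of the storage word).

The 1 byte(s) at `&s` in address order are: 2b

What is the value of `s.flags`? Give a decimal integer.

[0]=0x2b (little-endian) → word 0x2b
tag:1 @ bit 0 → (0x2b>>0)&0x1 = 0x1
flags:3 @ bit 1 → (0x2b>>1)&0x7 = 0x5  ←
rsvd:3 @ bit 4 → (0x2b>>4)&0x7 = 0x2
type:1 @ bit 7 → (0x2b>>7)&0x1 = 0x0

5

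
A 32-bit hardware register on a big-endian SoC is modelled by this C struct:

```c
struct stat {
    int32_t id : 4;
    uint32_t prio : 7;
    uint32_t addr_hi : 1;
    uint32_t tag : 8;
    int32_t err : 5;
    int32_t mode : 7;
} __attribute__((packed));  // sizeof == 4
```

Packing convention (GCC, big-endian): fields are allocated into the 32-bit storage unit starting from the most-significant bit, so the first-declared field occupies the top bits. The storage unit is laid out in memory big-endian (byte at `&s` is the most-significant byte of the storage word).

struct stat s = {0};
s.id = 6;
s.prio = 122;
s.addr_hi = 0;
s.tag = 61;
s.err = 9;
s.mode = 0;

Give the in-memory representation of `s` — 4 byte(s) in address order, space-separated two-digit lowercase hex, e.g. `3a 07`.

id (4b) val=6 bits=0x6 at bit 28: 0x60000000
prio (7b) val=122 bits=0x7a at bit 21: 0x6f400000
addr_hi (1b) val=0 bits=0x0 at bit 20: 0x6f400000
tag (8b) val=61 bits=0x3d at bit 12: 0x6f43d000
err (5b) val=9 bits=0x9 at bit 7: 0x6f43d480
mode (7b) val=0 bits=0x0 at bit 0: 0x6f43d480
word = 0x6f43d480 → big-endian bytes:
  [0]=0x6f  [1]=0x43  [2]=0xd4  [3]=0x80

6f 43 d4 80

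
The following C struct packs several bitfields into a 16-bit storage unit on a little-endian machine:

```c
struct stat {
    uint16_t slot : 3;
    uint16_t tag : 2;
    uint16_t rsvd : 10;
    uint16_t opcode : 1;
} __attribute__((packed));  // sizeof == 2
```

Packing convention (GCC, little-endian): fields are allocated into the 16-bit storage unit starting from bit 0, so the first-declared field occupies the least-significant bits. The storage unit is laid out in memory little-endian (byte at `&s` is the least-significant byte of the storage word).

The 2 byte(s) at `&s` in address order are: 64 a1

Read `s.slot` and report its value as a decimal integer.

[0]=0x64 [1]=0xa1 (little-endian) → word 0xa164
slot [0+:3] = (word>>0) & 0x7 = 4  ←
tag [3+:2] = (word>>3) & 0x3 = 0
rsvd [5+:10] = (word>>5) & 0x3ff = 267
opcode [15+:1] = (word>>15) & 0x1 = 1

4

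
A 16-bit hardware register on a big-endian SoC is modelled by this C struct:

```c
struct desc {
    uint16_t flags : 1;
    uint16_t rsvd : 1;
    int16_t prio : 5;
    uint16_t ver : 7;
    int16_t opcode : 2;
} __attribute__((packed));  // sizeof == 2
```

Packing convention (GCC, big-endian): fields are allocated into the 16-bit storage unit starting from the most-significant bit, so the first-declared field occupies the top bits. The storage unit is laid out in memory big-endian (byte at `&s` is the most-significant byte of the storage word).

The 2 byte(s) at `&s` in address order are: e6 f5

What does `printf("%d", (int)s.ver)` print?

[0]=0xe6 [1]=0xf5 (big-endian) → word 0xe6f5
flags:1 @ bit 15 → (0xe6f5>>15)&0x1 = 0x1
rsvd:1 @ bit 14 → (0xe6f5>>14)&0x1 = 0x1
prio:5 @ bit 9 → (0xe6f5>>9)&0x1f = 0x13
ver:7 @ bit 2 → (0xe6f5>>2)&0x7f = 0x3d  ←
opcode:2 @ bit 0 → (0xe6f5>>0)&0x3 = 0x1

61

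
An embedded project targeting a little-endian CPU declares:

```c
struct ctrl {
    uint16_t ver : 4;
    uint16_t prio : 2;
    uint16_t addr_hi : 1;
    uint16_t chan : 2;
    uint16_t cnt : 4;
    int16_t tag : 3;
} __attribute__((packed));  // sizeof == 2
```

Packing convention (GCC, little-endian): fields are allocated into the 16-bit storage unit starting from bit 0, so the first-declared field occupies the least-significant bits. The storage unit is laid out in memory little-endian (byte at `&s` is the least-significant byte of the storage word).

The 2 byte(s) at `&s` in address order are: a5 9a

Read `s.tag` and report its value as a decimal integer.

-4

[0]=0xa5 [1]=0x9a (little-endian) → word 0x9aa5
ver [0+:4] = (word>>0) & 0xf = 5
prio [4+:2] = (word>>4) & 0x3 = 2
addr_hi [6+:1] = (word>>6) & 0x1 = 0
chan [7+:2] = (word>>7) & 0x3 = 1
cnt [9+:4] = (word>>9) & 0xf = 13
tag [13+:3] = (word>>13) & 0x7 = 4  ←
tag signed 3b, MSB=1: 4 - 8 = -4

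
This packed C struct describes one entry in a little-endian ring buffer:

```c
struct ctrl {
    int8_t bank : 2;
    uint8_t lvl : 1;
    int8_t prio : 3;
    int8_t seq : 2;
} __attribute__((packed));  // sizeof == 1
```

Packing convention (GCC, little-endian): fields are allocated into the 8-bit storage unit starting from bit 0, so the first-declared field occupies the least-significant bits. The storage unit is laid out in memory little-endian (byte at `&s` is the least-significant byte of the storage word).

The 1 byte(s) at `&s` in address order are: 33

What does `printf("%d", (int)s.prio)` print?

-2

[0]=0x33 (little-endian) → word 0x33
bank:2 @ bit 0 → (0x33>>0)&0x3 = 0x3
lvl:1 @ bit 2 → (0x33>>2)&0x1 = 0x0
prio:3 @ bit 3 → (0x33>>3)&0x7 = 0x6  ←
seq:2 @ bit 6 → (0x33>>6)&0x3 = 0x0
prio signed 3b, MSB=1: 6 - 8 = -2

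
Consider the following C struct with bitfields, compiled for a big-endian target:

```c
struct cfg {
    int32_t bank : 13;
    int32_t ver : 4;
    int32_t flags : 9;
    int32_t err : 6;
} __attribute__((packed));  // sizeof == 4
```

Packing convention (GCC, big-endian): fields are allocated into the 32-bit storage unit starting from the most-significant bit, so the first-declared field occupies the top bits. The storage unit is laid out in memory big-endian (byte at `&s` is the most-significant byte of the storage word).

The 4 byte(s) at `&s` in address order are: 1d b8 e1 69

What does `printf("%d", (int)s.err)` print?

-23

[0]=0x1d [1]=0xb8 [2]=0xe1 [3]=0x69 (big-endian) → word 0x1db8e169
bank:13 @ bit 19 → (0x1db8e169>>19)&0x1fff = 0x3b7
ver:4 @ bit 15 → (0x1db8e169>>15)&0xf = 0x1
flags:9 @ bit 6 → (0x1db8e169>>6)&0x1ff = 0x185
err:6 @ bit 0 → (0x1db8e169>>0)&0x3f = 0x29  ←
err signed 6b, MSB=1: 41 - 64 = -23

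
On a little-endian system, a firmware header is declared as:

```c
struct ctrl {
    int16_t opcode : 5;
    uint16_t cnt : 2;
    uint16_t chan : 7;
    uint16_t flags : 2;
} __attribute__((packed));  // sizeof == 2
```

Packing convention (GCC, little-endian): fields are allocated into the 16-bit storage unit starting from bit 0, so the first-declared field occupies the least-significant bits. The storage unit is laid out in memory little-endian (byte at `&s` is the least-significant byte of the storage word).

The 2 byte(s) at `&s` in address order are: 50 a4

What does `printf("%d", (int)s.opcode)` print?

[0]=0x50 [1]=0xa4 (little-endian) → word 0xa450
opcode [0+:5] = (word>>0) & 0x1f = 16  ←
cnt [5+:2] = (word>>5) & 0x3 = 2
chan [7+:7] = (word>>7) & 0x7f = 72
flags [14+:2] = (word>>14) & 0x3 = 2
opcode signed 5b, MSB=1: 16 - 32 = -16

-16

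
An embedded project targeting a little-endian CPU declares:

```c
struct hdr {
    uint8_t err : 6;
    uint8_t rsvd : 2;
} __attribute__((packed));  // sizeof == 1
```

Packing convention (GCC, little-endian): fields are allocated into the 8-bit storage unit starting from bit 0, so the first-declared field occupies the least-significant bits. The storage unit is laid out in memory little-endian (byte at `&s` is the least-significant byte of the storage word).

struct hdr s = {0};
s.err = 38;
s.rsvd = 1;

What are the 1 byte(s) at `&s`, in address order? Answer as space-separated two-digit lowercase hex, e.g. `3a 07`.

66

err (6b) val=38 bits=0x26 at bit 0: 0x26
rsvd (2b) val=1 bits=0x1 at bit 6: 0x66
word = 0x66 → little-endian bytes:
  [0]=0x66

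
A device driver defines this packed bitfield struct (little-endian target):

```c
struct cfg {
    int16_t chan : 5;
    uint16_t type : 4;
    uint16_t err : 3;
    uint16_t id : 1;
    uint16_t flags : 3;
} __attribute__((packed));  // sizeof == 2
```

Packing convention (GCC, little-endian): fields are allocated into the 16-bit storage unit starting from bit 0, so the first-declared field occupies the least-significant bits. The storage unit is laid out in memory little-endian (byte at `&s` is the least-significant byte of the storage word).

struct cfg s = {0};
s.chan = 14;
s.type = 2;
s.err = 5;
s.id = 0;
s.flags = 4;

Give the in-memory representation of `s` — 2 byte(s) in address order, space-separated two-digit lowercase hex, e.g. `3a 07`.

4e 8a

[0+:5] chan=14 & 0x1f = 0xe; word=0x000e
[5+:4] type=2 & 0xf = 0x2; word=0x004e
[9+:3] err=5 & 0x7 = 0x5; word=0x0a4e
[12+:1] id=0 & 0x1 = 0x0; word=0x0a4e
[13+:3] flags=4 & 0x7 = 0x4; word=0x8a4e
word = 0x8a4e → little-endian bytes:
  [0]=0x4e  [1]=0x8a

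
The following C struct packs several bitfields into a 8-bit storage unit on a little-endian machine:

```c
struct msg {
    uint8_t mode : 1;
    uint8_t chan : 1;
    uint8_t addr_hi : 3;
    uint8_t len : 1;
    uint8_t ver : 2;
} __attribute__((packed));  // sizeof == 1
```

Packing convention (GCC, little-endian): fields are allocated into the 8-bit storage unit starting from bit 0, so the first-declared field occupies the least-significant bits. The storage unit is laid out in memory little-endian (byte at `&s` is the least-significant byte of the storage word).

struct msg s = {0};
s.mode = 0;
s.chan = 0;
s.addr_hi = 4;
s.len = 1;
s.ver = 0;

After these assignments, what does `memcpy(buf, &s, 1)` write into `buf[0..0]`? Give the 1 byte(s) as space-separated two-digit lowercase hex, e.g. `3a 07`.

mode (1b) val=0 bits=0x0 at bit 0: 0x00
chan (1b) val=0 bits=0x0 at bit 1: 0x00
addr_hi (3b) val=4 bits=0x4 at bit 2: 0x10
len (1b) val=1 bits=0x1 at bit 5: 0x30
ver (2b) val=0 bits=0x0 at bit 6: 0x30
word = 0x30 → little-endian bytes:
  [0]=0x30

30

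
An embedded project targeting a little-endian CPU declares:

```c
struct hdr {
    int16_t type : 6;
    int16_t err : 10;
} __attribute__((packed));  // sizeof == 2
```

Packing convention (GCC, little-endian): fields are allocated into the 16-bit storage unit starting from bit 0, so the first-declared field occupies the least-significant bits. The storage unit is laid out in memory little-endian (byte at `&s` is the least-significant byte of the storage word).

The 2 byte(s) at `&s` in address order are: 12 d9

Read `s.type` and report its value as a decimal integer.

18

[0]=0x12 [1]=0xd9 (little-endian) → word 0xd912
type [0+:6] = (word>>0) & 0x3f = 18  ←
err [6+:10] = (word>>6) & 0x3ff = 868
type signed 6b, MSB=0: value = 18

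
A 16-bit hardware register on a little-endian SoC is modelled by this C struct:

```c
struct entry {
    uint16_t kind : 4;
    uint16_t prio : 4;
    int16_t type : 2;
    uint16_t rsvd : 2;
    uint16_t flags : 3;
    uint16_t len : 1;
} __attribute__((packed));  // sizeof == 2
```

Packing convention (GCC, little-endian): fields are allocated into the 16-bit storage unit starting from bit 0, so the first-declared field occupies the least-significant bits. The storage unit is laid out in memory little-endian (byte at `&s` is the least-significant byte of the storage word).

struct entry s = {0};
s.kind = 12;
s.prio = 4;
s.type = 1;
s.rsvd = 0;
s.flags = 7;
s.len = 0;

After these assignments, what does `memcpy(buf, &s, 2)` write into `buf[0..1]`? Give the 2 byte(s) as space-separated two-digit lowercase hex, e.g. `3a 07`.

4c 71

kind (4b) val=12 bits=0xc at bit 0: 0x000c
prio (4b) val=4 bits=0x4 at bit 4: 0x004c
type (2b) val=1 bits=0x1 at bit 8: 0x014c
rsvd (2b) val=0 bits=0x0 at bit 10: 0x014c
flags (3b) val=7 bits=0x7 at bit 12: 0x714c
len (1b) val=0 bits=0x0 at bit 15: 0x714c
word = 0x714c → little-endian bytes:
  [0]=0x4c  [1]=0x71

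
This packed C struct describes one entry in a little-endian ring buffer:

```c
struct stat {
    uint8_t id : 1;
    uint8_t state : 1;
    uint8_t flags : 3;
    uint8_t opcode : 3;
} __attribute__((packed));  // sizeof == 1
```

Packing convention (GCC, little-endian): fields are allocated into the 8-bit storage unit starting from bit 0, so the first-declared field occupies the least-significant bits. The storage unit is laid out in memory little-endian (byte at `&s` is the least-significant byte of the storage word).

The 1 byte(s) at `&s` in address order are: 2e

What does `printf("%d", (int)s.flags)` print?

[0]=0x2e (little-endian) → word 0x2e
id:1 @ bit 0 → (0x2e>>0)&0x1 = 0x0
state:1 @ bit 1 → (0x2e>>1)&0x1 = 0x1
flags:3 @ bit 2 → (0x2e>>2)&0x7 = 0x3  ←
opcode:3 @ bit 5 → (0x2e>>5)&0x7 = 0x1

3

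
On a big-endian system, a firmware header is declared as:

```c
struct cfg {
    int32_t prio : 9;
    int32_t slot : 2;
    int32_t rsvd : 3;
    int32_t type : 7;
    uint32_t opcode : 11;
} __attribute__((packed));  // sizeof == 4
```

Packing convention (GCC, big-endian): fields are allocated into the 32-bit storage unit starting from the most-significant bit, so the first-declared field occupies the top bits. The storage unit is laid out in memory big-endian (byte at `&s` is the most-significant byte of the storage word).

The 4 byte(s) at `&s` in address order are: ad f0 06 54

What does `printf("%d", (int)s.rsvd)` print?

[0]=0xad [1]=0xf0 [2]=0x06 [3]=0x54 (big-endian) → word 0xadf00654
prio:9 @ bit 23 → (0xadf00654>>23)&0x1ff = 0x15b
slot:2 @ bit 21 → (0xadf00654>>21)&0x3 = 0x3
rsvd:3 @ bit 18 → (0xadf00654>>18)&0x7 = 0x4  ←
type:7 @ bit 11 → (0xadf00654>>11)&0x7f = 0x0
opcode:11 @ bit 0 → (0xadf00654>>0)&0x7ff = 0x654
rsvd signed 3b, MSB=1: 4 - 8 = -4

-4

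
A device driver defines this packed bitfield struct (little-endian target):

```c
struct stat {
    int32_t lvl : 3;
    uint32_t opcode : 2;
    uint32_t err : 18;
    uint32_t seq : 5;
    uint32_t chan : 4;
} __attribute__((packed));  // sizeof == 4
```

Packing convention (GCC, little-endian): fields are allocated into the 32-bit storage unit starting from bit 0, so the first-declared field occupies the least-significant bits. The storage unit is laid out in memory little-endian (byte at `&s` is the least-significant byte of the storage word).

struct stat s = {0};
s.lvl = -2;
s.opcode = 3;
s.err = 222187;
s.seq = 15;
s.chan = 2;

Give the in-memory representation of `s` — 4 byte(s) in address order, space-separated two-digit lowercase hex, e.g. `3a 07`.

lvl:3 = -2 → 0x6 << 0 → word 0x00000006
opcode:2 = 3 → 0x3 << 3 → word 0x0000001e
err:18 = 222187 → 0x363eb << 5 → word 0x006c7d7e
seq:5 = 15 → 0xf << 23 → word 0x07ec7d7e
chan:4 = 2 → 0x2 << 28 → word 0x27ec7d7e
word = 0x27ec7d7e → little-endian bytes:
  [0]=0x7e  [1]=0x7d  [2]=0xec  [3]=0x27

7e 7d ec 27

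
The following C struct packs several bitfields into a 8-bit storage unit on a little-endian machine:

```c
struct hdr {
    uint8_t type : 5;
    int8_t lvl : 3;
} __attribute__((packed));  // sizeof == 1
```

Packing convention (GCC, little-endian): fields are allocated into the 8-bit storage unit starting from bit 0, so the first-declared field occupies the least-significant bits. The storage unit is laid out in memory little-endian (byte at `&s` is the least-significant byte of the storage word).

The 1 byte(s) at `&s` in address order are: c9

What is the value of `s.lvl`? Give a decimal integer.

-2

[0]=0xc9 (little-endian) → word 0xc9
type [0+:5] = (word>>0) & 0x1f = 9
lvl [5+:3] = (word>>5) & 0x7 = 6  ←
lvl signed 3b, MSB=1: 6 - 8 = -2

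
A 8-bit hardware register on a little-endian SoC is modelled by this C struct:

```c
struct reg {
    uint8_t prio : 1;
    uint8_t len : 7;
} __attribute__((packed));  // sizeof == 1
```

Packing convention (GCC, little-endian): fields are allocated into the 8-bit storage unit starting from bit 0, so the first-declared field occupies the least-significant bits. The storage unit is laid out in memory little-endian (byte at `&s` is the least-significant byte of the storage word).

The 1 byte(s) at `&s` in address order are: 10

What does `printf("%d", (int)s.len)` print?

[0]=0x10 (little-endian) → word 0x10
prio:1 @ bit 0 → (0x10>>0)&0x1 = 0x0
len:7 @ bit 1 → (0x10>>1)&0x7f = 0x8  ←

8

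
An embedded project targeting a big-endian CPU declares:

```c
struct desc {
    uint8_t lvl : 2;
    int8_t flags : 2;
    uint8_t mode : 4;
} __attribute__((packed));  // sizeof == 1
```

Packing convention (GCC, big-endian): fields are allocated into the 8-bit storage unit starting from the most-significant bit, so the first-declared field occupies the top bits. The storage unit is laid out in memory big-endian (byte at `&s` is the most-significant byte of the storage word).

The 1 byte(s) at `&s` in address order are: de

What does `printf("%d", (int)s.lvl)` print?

[0]=0xde (big-endian) → word 0xde
lvl [6+:2] = (word>>6) & 0x3 = 3  ←
flags [4+:2] = (word>>4) & 0x3 = 1
mode [0+:4] = (word>>0) & 0xf = 14

3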